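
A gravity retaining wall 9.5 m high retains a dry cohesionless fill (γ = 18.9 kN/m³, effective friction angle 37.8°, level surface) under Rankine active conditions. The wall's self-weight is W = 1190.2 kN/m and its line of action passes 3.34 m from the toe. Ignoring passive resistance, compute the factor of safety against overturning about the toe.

K_a = tan²(45° − 37.8°/2) = 0.2400.
P_a = ½K_aγH² = 0.5×0.2400×18.9×9.5² = 204.7 kN/m, acting at H/3 = 3.167 m above the base.
Overturning moment M_o = P_a × H/3 = 204.7 × 3.167 = 648.2.
Resisting moment M_r = W × 3.34 = 1190.2 × 3.34 = 3975.
FS_overturning = M_r/M_o = 3975/648.2 = 6.133.

6.13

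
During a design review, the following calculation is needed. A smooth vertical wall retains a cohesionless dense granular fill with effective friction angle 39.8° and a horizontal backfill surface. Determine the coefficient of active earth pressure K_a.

K_a = tan²(45° − φ/2) = tan²(25.10°) = 0.2194.

0.219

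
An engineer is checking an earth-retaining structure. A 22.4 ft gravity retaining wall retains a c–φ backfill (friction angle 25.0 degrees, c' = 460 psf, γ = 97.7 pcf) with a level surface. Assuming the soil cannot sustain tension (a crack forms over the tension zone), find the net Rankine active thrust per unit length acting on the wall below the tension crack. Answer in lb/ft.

K_a = 0.4059; √K_a = 0.6371.
Tension-crack depth z_c = 2c/(γ√K_a) = 2×460/(97.7×0.6371) = 14.78 ft.
σ_a at base = K_a γ H − 2c√K_a = 0.4059×97.7×22.4 − 2×460×0.6371 = 302.1 psf.
P_a = ½ × 302.1 × (H − z_c) = 0.5×302.1×7.619 = 1151 lb/ft.

1150 lb/ft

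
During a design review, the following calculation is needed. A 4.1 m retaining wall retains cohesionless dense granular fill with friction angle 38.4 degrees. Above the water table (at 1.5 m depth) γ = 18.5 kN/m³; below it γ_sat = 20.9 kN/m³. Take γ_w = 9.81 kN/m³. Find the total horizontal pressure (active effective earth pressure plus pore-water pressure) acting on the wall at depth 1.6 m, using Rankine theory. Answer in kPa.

7.73 kPa

K_a = (1 − sin φ)/(1 + sin φ) = 0.2337.
γ' = 20.9 − 9.81 = 11.09 kN/m³.
Effective vertical stress at 1.6 m: σ'_v = 18.5×1.5 + 11.09×0.100 = 28.86 kPa.
σ'_h = K_a σ'_v = 0.2337 × 28.86 = 6.744 kPa; u = γ_w × 0.100 = 0.9810 kPa.
Total σ_h = 6.744 + 0.9810 = 7.725 kPa.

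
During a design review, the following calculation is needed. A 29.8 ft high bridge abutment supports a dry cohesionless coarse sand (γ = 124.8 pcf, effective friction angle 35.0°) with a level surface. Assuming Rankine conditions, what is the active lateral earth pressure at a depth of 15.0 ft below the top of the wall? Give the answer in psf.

507 psf

K_a = (1 − sin φ)/(1 + sin φ) = 0.2710.
σ_h = K_a γ z = 0.2710 × 124.8 × 15.0 = 507.3 psf.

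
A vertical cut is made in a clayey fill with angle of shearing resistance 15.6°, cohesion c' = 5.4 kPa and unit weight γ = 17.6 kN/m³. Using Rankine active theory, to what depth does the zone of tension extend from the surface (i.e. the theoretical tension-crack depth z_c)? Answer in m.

0.808 m

K_a = tan²(45° − 15.6°/2) = 0.5761; √K_a = 0.7590.
The active pressure is zero where K_a γ z = 2c√K_a, so z_c = 2c/(γ√K_a) = 2×5.4/(17.6×0.7590) = 0.8084 m.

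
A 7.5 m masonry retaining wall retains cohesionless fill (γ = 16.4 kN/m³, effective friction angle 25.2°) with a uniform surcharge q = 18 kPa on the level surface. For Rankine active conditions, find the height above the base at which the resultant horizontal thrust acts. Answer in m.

K_a = 0.4027.
Triangular part P₁ = ½K_aγH² = 185.8 at H/3 = 2.500 m; rectangular part P₂ = K_a q H = 54.37 at H/2 = 3.750 m.
ȳ = (P₁·2.500 + P₂·3.750)/(P₁+P₂) = 2.783 m.

2.78 m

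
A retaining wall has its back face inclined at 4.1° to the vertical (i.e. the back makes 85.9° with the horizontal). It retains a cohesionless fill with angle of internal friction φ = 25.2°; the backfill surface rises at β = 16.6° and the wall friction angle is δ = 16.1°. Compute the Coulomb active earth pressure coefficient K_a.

K_a = sin²(α+φ) / [sin²α · sin(α−δ) · (1 + √{sin(φ+δ)sin(φ−β) / (sin(α−δ)sin(α+β))})²].
With α = 85.9°, φ = 25.2°, δ = 16.1°, β = 16.6°: K_a = 0.5284.

0.528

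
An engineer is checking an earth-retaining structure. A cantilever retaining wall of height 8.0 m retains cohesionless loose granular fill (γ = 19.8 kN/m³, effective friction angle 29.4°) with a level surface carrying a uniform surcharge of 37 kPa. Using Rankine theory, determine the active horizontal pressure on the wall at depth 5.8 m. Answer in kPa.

K_a = (1 − sin φ)/(1 + sin φ) = 0.3415.
σ_v = γz + q = 19.8 × 5.8 + 37 = 151.8 kPa.
σ_h = K_a σ_v = 0.3415 × 151.8 = 51.85 kPa.

51.8 kPa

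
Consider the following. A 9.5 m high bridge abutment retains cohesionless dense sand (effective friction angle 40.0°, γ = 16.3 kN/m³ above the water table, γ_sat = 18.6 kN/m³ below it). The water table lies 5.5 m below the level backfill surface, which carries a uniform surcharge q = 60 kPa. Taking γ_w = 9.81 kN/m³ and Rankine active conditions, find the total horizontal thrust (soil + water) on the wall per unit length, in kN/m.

K_a = tan²(45° − φ/2) = 0.2174.
γ' = 18.6 − 9.81 = 8.790 kN/m³. h₂ = H − d_w = 4.0 m.
σ'_h: at surface K_a·q = 13.05; at WT K_a(q+γd_w) = 32.54; at base K_a(q+γd_w+γ'h₂) = 40.19 kPa.
P₁ = ½(13.05+32.54)×5.5 = 125.4; P₂ = ½(32.54+40.19)×4.0 = 145.5; P_w = ½γ_w h₂² = 78.48.
Total = 125.4+145.5+78.48 = 349.3 kN/m.

349 kN/m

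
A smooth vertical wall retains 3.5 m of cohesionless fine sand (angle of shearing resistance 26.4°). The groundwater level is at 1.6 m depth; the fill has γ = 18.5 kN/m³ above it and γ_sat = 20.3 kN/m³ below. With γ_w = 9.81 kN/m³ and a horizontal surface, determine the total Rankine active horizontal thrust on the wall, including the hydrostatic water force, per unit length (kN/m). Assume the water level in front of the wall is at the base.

55.7 kN/m

K_a = tan²(45° − φ/2) = 0.3844.
γ' = 20.3 − 9.81 = 10.49 kN/m³. Depth below WT = 1.9 m.
σ'_h at WT = K_a γ d_w = 11.38 kPa; at base = 11.38 + K_a γ' × 1.9 = 19.04 kPa.
P₁ (0–1.6 m) = ½×11.38×1.6 = 9.103. P₂ (1.6–3.5 m) = ½(11.38+19.04)×1.9 = 28.90.
P_w = ½ γ_w h₂² = 0.5×9.81×1.9² = 17.71. Total = 9.103+28.90+17.71 = 55.71 kN/m.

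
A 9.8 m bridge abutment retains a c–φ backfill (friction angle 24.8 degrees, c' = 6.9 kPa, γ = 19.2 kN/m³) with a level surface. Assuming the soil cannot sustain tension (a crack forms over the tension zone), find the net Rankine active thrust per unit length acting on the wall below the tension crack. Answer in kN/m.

296 kN/m

K_a = 0.4090; √K_a = 0.6395.
Tension-crack depth z_c = 2c/(γ√K_a) = 2×6.9/(19.2×0.6395) = 1.124 m.
σ_a at base = K_a γ H − 2c√K_a = 0.4090×19.2×9.8 − 2×6.9×0.6395 = 68.13 kPa.
P_a = ½ × 68.13 × (H − z_c) = 0.5×68.13×8.676 = 295.6 kN/m.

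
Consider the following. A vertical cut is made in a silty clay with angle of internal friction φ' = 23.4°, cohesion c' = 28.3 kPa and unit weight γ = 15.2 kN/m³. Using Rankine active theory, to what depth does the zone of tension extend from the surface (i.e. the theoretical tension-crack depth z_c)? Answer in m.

K_a = tan²(45° − 23.4°/2) = 0.4315; √K_a = 0.6569.
The active pressure is zero where K_a γ z = 2c√K_a, so z_c = 2c/(γ√K_a) = 2×28.3/(15.2×0.6569) = 5.669 m.

5.67 m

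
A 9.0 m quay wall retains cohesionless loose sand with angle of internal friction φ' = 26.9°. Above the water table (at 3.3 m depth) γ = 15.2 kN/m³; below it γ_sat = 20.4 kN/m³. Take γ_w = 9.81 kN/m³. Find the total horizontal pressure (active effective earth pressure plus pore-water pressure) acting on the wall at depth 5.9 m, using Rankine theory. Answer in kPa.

54.8 kPa

K_a = (1 − sin φ)/(1 + sin φ) = 0.3770.
γ' = 20.4 − 9.81 = 10.59 kN/m³.
Effective vertical stress at 5.9 m: σ'_v = 15.2×3.3 + 10.59×2.60 = 77.69 kPa.
σ'_h = K_a σ'_v = 0.3770 × 77.69 = 29.29 kPa; u = γ_w × 2.60 = 25.51 kPa.
Total σ_h = 29.29 + 25.51 = 54.80 kPa.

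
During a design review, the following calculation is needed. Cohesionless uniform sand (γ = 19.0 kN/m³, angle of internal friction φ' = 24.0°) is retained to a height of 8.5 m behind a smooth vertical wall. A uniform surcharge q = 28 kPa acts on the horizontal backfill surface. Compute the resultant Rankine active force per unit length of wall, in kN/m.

K_a = tan²(45° − φ/2) = 0.4217.
Soil triangle: ½ K_a γ H² = 0.5×0.4217×19.0×8.5² = 289.5 kN/m.
Surcharge rectangle: K_a q H = 0.4217×28×8.5 = 100.4 kN/m.
Total = 289.5 + 100.4 = 389.8 kN/m.

390 kN/m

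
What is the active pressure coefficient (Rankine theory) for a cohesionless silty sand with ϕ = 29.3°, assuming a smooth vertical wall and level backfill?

K_a = (1 − sin φ)/(1 + sin φ) = (1 − sin 29.3°)/(1 + sin 29.3°) = 0.3428.

0.343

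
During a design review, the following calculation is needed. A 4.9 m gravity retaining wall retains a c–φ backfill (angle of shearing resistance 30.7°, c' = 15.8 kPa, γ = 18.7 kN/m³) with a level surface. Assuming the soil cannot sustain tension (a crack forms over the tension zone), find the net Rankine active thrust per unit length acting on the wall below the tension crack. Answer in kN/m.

K_a = 0.3240; √K_a = 0.5692.
Tension-crack depth z_c = 2c/(γ√K_a) = 2×15.8/(18.7×0.5692) = 2.969 m.
σ_a at base = K_a γ H − 2c√K_a = 0.3240×18.7×4.9 − 2×15.8×0.5692 = 11.70 kPa.
P_a = ½ × 11.70 × (H − z_c) = 0.5×11.70×1.931 = 11.30 kN/m.

11.3 kN/m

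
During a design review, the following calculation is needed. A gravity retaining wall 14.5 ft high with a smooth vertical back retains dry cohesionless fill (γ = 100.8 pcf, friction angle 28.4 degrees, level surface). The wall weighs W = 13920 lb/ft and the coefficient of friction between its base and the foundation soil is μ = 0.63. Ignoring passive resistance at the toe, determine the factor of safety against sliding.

2.33

K_a = tan²(45° − 28.4°/2) = 0.3554.
P_a = ½K_aγH² = 0.5×0.3554×100.8×14.5² = 3766 lb/ft, acting at H/3 = 4.833 ft above the base.
FS_sliding = μW / P_a = 0.63×13920 / 3766 = 2.329.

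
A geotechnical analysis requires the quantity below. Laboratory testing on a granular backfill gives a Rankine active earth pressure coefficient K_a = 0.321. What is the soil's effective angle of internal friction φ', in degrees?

30.9°

K_a = tan²(45° − φ/2) ⇒ 45° − φ/2 = arctan(√0.321) = 29.53°.
φ = 2(45° − 29.53°) = 30.93°.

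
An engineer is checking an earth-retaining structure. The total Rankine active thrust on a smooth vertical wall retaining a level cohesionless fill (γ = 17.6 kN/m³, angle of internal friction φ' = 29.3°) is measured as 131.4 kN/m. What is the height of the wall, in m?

K_a = 0.3428. P_a = ½ K_a γ H² ⇒ H = √(2P_a/(K_a γ)).
H = √(2×131.4/(0.3428×17.6)) = 6.600 m.

6.60 m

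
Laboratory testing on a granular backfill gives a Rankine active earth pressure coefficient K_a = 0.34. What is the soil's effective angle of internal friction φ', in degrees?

K_a = tan²(45° − φ/2) ⇒ 45° − φ/2 = arctan(√0.34) = 30.25°.
φ = 2(45° − 30.25°) = 29.51°.

29.5°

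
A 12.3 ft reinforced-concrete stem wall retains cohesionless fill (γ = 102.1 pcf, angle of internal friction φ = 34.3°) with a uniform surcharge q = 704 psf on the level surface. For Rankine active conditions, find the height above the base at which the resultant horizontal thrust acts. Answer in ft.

5.18 ft

K_a = 0.2792.
Triangular part P₁ = ½K_aγH² = 2156 at H/3 = 4.100 ft; rectangular part P₂ = K_a q H = 2417 at H/2 = 6.150 ft.
ȳ = (P₁·4.100 + P₂·6.150)/(P₁+P₂) = 5.184 ft.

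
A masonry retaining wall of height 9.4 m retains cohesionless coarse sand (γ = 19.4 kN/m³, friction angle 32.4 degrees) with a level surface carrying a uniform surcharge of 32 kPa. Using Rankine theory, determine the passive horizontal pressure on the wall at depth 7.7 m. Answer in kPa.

K_p = (1 + sin φ)/(1 − sin φ) = 3.309.
σ_v = γz + q = 19.4 × 7.7 + 32 = 181.4 kPa.
σ_h = K_p σ_v = 3.309 × 181.4 = 600.1 kPa.

600 kPa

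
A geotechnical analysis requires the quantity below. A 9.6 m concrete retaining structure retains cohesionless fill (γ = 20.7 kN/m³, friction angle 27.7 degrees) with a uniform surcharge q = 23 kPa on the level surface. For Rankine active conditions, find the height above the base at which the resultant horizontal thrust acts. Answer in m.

3.50 m

K_a = 0.3653.
Triangular part P₁ = ½K_aγH² = 348.5 at H/3 = 3.200 m; rectangular part P₂ = K_a q H = 80.67 at H/2 = 4.800 m.
ȳ = (P₁·3.200 + P₂·4.800)/(P₁+P₂) = 3.501 m.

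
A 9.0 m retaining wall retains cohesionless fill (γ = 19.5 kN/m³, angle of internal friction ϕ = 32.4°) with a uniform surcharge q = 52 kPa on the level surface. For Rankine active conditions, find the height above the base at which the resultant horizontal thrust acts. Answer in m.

K_a = 0.3022.
Triangular part P₁ = ½K_aγH² = 238.7 at H/3 = 3.000 m; rectangular part P₂ = K_a q H = 141.4 at H/2 = 4.500 m.
ȳ = (P₁·3.000 + P₂·4.500)/(P₁+P₂) = 3.558 m.

3.56 m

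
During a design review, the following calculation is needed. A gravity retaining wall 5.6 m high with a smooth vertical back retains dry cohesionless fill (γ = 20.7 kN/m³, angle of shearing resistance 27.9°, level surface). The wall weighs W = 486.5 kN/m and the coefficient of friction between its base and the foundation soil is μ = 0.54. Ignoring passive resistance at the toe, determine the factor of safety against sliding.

K_a = tan²(45° − 27.9°/2) = 0.3625.
P_a = ½K_aγH² = 0.5×0.3625×20.7×5.6² = 117.6 kN/m, acting at H/3 = 1.867 m above the base.
FS_sliding = μW / P_a = 0.54×486.5 / 117.6 = 2.233.

2.23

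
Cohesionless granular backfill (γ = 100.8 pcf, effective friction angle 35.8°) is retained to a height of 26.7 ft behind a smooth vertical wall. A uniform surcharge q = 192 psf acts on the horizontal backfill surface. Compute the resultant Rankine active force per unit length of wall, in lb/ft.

K_a = tan²(45° − φ/2) = 0.2619.
Soil triangle: ½ K_a γ H² = 0.5×0.2619×100.8×26.7² = 9409 lb/ft.
Surcharge rectangle: K_a q H = 0.2619×192×26.7 = 1342 lb/ft.
Total = 9409 + 1342 = 10750 lb/ft.

10800 lb/ft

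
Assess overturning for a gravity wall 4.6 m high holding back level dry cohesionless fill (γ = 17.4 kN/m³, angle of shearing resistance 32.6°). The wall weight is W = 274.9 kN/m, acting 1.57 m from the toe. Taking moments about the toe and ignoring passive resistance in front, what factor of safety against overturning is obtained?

K_a = tan²(45° − 32.6°/2) = 0.2997.
P_a = ½K_aγH² = 0.5×0.2997×17.4×4.6² = 55.18 kN/m, acting at H/3 = 1.533 m above the base.
Overturning moment M_o = P_a × H/3 = 55.18 × 1.533 = 84.61.
Resisting moment M_r = W × 1.57 = 274.9 × 1.57 = 431.6.
FS_overturning = M_r/M_o = 431.6/84.61 = 5.101.

5.10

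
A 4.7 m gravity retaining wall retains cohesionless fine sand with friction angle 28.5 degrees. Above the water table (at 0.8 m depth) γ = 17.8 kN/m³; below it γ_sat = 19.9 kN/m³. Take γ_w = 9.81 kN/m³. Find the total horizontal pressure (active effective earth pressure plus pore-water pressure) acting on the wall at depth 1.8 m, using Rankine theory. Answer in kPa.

18.4 kPa

K_a = (1 − sin φ)/(1 + sin φ) = 0.3540.
γ' = 19.9 − 9.81 = 10.09 kN/m³.
Effective vertical stress at 1.8 m: σ'_v = 17.8×0.8 + 10.09×1.00 = 24.33 kPa.
σ'_h = K_a σ'_v = 0.3540 × 24.33 = 8.612 kPa; u = γ_w × 1.00 = 9.810 kPa.
Total σ_h = 8.612 + 9.810 = 18.42 kPa.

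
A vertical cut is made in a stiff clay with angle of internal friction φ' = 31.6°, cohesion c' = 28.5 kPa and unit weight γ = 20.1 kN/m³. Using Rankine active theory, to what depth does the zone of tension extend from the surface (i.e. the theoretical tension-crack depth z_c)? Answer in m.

5.07 m

K_a = tan²(45° − 31.6°/2) = 0.3123; √K_a = 0.5589.
The active pressure is zero where K_a γ z = 2c√K_a, so z_c = 2c/(γ√K_a) = 2×28.5/(20.1×0.5589) = 5.074 m.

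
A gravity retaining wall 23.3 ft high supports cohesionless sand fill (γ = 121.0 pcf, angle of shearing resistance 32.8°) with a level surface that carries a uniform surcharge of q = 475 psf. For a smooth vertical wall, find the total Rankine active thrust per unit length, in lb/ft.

13100 lb/ft

K_a = tan²(45° − φ/2) = 0.2973.
Soil triangle: ½ K_a γ H² = 0.5×0.2973×121.0×23.3² = 9764 lb/ft.
Surcharge rectangle: K_a q H = 0.2973×475×23.3 = 3290 lb/ft.
Total = 9764 + 3290 = 13050 lb/ft.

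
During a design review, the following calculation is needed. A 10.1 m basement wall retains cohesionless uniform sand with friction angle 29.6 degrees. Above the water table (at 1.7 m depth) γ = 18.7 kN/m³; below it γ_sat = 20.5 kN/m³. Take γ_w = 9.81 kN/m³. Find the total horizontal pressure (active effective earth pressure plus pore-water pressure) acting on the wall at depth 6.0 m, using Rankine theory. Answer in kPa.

68.5 kPa

K_a = (1 − sin φ)/(1 + sin φ) = 0.3387.
γ' = 20.5 − 9.81 = 10.69 kN/m³.
Effective vertical stress at 6.0 m: σ'_v = 18.7×1.7 + 10.69×4.30 = 77.76 kPa.
σ'_h = K_a σ'_v = 0.3387 × 77.76 = 26.34 kPa; u = γ_w × 4.30 = 42.18 kPa.
Total σ_h = 26.34 + 42.18 = 68.52 kPa.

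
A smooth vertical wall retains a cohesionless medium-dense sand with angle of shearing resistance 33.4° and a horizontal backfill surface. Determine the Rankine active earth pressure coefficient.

0.290

K_a = tan²(45° − φ/2) = tan²(28.30°) = 0.2899.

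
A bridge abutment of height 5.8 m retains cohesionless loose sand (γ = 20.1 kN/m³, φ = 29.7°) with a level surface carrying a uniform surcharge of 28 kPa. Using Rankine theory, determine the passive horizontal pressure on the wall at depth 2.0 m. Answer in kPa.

K_p = (1 + sin φ)/(1 − sin φ) = 2.964.
σ_v = γz + q = 20.1 × 2.0 + 28 = 68.20 kPa.
σ_h = K_p σ_v = 2.964 × 68.20 = 202.1 kPa.

202 kPa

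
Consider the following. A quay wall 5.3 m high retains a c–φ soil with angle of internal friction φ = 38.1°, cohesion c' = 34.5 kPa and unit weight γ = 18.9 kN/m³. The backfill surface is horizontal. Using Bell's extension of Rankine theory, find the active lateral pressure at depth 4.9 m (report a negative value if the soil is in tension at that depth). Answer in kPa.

K_a = (1 − sin φ)/(1 + sin φ) = 0.2368.
σ_a = K_a γ z − 2c√K_a = 0.2368×18.9×4.9 − 2×34.5×0.4867 = -11.65 kPa.

-11.6 kPa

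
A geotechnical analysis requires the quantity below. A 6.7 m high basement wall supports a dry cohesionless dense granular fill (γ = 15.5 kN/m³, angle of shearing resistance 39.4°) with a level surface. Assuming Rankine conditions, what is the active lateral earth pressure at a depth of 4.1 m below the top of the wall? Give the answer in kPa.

K_a = (1 − sin φ)/(1 + sin φ) = 0.2234.
σ_h = K_a γ z = 0.2234 × 15.5 × 4.1 = 14.20 kPa.

14.2 kPa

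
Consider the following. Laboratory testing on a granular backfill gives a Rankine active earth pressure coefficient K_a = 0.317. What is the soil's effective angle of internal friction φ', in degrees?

31.2°

K_a = tan²(45° − φ/2) ⇒ 45° − φ/2 = arctan(√0.317) = 29.38°.
φ = 2(45° − 29.38°) = 31.24°.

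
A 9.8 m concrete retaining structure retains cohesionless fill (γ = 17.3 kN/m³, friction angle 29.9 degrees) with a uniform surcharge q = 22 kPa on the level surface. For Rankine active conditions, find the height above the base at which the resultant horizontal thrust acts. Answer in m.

3.60 m

K_a = 0.3347.
Triangular part P₁ = ½K_aγH² = 278.0 at H/3 = 3.267 m; rectangular part P₂ = K_a q H = 72.16 at H/2 = 4.900 m.
ȳ = (P₁·3.267 + P₂·4.900)/(P₁+P₂) = 3.603 m.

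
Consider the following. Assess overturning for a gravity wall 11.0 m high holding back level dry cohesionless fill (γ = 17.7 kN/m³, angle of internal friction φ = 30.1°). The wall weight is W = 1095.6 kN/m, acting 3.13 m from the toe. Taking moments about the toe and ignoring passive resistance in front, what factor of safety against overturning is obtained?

2.63

K_a = tan²(45° − 30.1°/2) = 0.3320.
P_a = ½K_aγH² = 0.5×0.3320×17.7×11.0² = 355.5 kN/m, acting at H/3 = 3.667 m above the base.
Overturning moment M_o = P_a × H/3 = 355.5 × 3.667 = 1304.
Resisting moment M_r = W × 3.13 = 1095.6 × 3.13 = 3429.
FS_overturning = M_r/M_o = 3429/1304 = 2.631.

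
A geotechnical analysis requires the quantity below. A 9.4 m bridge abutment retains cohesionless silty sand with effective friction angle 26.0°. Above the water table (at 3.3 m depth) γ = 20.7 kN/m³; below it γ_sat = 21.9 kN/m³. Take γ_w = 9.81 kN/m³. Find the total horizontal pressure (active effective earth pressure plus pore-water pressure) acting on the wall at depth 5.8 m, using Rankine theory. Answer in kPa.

K_a = (1 − sin φ)/(1 + sin φ) = 0.3905.
γ' = 21.9 − 9.81 = 12.09 kN/m³.
Effective vertical stress at 5.8 m: σ'_v = 20.7×3.3 + 12.09×2.50 = 98.53 kPa.
σ'_h = K_a σ'_v = 0.3905 × 98.53 = 38.47 kPa; u = γ_w × 2.50 = 24.53 kPa.
Total σ_h = 38.47 + 24.53 = 63.00 kPa.

63.0 kPa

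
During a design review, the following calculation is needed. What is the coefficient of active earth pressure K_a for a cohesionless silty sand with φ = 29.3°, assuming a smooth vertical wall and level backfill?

0.343

K_a = tan²(45° − φ/2) = tan²(30.35°) = 0.3428.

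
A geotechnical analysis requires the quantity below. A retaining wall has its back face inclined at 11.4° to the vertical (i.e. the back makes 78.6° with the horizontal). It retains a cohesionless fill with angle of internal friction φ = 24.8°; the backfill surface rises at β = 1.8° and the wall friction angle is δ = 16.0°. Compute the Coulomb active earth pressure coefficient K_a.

0.468

K_a = sin²(α+φ) / [sin²α · sin(α−δ) · (1 + √{sin(φ+δ)sin(φ−β) / (sin(α−δ)sin(α+β))})²].
With α = 78.6°, φ = 24.8°, δ = 16.0°, β = 1.8°: K_a = 0.4677.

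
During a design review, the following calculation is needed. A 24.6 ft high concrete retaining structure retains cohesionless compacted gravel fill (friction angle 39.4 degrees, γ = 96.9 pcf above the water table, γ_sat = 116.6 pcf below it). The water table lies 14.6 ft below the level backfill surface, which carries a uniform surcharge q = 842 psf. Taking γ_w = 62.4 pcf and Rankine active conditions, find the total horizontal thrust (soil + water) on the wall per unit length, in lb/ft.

K_a = tan²(45° − φ/2) = 0.2234.
γ' = 116.6 − 62.4 = 54.20 pcf. h₂ = H − d_w = 10.0 ft.
σ'_h: at surface K_a·q = 188.1; at WT K_a(q+γd_w) = 504.3; at base K_a(q+γd_w+γ'h₂) = 625.4 psf.
P₁ = ½(188.1+504.3)×14.6 = 5054; P₂ = ½(504.3+625.4)×10.0 = 5648; P_w = ½γ_w h₂² = 3120.
Total = 5054+5648+3120 = 13820 lb/ft.

13800 lb/ft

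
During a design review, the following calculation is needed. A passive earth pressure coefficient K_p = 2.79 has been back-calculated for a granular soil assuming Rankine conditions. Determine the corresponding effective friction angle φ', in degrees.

28.2°

K_p = (1+sin φ)/(1−sin φ) ⇒ sin φ = (K_p − 1)/(K_p + 1) = 0.4723.
φ = arcsin(0.4723) = 28.18°.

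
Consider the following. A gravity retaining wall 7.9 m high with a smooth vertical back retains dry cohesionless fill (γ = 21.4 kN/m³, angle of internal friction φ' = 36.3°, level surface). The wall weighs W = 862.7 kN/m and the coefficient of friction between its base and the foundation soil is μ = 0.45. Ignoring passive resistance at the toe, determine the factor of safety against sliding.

2.27

K_a = tan²(45° − 36.3°/2) = 0.2563.
P_a = ½K_aγH² = 0.5×0.2563×21.4×7.9² = 171.1 kN/m, acting at H/3 = 2.633 m above the base.
FS_sliding = μW / P_a = 0.45×862.7 / 171.1 = 2.268.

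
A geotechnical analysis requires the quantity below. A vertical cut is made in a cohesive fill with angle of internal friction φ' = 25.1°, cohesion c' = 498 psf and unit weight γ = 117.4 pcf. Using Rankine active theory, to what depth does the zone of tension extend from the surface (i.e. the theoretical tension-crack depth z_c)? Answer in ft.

K_a = tan²(45° − 25.1°/2) = 0.4043; √K_a = 0.6358.
The active pressure is zero where K_a γ z = 2c√K_a, so z_c = 2c/(γ√K_a) = 2×498/(117.4×0.6358) = 13.34 ft.

13.3 ft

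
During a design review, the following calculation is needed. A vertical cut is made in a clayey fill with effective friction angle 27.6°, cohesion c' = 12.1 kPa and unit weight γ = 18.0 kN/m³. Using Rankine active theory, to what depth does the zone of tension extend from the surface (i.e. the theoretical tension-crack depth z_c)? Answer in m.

2.22 m

K_a = tan²(45° − 27.6°/2) = 0.3668; √K_a = 0.6056.
The active pressure is zero where K_a γ z = 2c√K_a, so z_c = 2c/(γ√K_a) = 2×12.1/(18.0×0.6056) = 2.220 m.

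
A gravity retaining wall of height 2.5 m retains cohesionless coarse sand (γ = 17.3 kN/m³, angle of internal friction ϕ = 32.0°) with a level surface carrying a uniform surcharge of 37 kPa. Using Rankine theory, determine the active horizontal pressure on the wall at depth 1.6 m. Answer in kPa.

K_a = (1 − sin φ)/(1 + sin φ) = 0.3073.
σ_v = γz + q = 17.3 × 1.6 + 37 = 64.68 kPa.
σ_h = K_a σ_v = 0.3073 × 64.68 = 19.87 kPa.

19.9 kPa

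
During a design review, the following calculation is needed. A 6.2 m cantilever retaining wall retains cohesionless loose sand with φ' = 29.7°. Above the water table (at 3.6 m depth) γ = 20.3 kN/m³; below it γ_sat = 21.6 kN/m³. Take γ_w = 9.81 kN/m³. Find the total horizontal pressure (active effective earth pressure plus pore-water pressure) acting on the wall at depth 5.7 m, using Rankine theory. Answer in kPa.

K_a = (1 − sin φ)/(1 + sin φ) = 0.3374.
γ' = 21.6 − 9.81 = 11.79 kN/m³.
Effective vertical stress at 5.7 m: σ'_v = 20.3×3.6 + 11.79×2.10 = 97.84 kPa.
σ'_h = K_a σ'_v = 0.3374 × 97.84 = 33.01 kPa; u = γ_w × 2.10 = 20.60 kPa.
Total σ_h = 33.01 + 20.60 = 53.61 kPa.

53.6 kPa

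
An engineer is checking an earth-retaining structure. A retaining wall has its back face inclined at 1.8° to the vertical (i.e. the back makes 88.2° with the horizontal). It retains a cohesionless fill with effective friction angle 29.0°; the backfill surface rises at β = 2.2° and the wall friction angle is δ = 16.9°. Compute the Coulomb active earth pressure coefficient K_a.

0.333

K_a = sin²(α+φ) / [sin²α · sin(α−δ) · (1 + √{sin(φ+δ)sin(φ−β) / (sin(α−δ)sin(α+β))})²].
With α = 88.2°, φ = 29.0°, δ = 16.9°, β = 2.2°: K_a = 0.3329.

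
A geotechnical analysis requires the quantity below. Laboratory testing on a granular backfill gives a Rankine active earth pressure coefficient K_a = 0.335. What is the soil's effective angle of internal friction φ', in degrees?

29.9°

K_a = tan²(45° − φ/2) ⇒ 45° − φ/2 = arctan(√0.335) = 30.06°.
φ = 2(45° − 30.06°) = 29.88°.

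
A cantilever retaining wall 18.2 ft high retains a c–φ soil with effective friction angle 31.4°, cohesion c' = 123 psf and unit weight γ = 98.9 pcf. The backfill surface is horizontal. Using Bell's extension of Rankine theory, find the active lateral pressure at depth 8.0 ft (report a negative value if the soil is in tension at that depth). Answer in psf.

111 psf

K_a = (1 − sin φ)/(1 + sin φ) = 0.3149.
σ_a = K_a γ z − 2c√K_a = 0.3149×98.9×8.0 − 2×123×0.5612 = 111.1 psf.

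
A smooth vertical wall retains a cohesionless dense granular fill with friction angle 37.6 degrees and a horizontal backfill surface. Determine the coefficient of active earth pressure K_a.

0.242

K_a = tan²(45° − φ/2) = tan²(26.20°) = 0.2421.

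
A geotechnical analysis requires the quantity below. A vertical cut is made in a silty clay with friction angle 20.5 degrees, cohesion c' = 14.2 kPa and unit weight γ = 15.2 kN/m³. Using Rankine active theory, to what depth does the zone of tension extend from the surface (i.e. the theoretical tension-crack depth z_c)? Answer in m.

2.69 m

K_a = tan²(45° − 20.5°/2) = 0.4813; √K_a = 0.6937.
The active pressure is zero where K_a γ z = 2c√K_a, so z_c = 2c/(γ√K_a) = 2×14.2/(15.2×0.6937) = 2.693 m.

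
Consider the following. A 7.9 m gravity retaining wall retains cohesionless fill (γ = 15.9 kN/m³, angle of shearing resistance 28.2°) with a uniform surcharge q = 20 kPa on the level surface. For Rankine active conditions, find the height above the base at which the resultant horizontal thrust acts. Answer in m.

K_a = 0.3582.
Triangular part P₁ = ½K_aγH² = 177.7 at H/3 = 2.633 m; rectangular part P₂ = K_a q H = 56.59 at H/2 = 3.950 m.
ȳ = (P₁·2.633 + P₂·3.950)/(P₁+P₂) = 2.951 m.

2.95 m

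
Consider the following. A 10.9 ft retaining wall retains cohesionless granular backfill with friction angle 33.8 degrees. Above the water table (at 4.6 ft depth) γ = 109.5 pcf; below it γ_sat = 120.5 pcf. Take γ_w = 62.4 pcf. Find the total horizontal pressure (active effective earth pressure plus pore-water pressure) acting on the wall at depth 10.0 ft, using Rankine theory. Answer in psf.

570 psf

K_a = (1 − sin φ)/(1 + sin φ) = 0.2851.
γ' = 120.5 − 62.4 = 58.10 pcf.
Effective vertical stress at 10.0 ft: σ'_v = 109.5×4.6 + 58.10×5.40 = 817.4 psf.
σ'_h = K_a σ'_v = 0.2851 × 817.4 = 233.1 psf; u = γ_w × 5.40 = 337.0 psf.
Total σ_h = 233.1 + 337.0 = 570.0 psf.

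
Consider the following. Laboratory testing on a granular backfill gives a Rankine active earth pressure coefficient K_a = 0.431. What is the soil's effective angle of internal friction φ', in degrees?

K_a = tan²(45° − φ/2) ⇒ 45° − φ/2 = arctan(√0.431) = 33.29°.
φ = 2(45° − 33.29°) = 23.43°.

23.4°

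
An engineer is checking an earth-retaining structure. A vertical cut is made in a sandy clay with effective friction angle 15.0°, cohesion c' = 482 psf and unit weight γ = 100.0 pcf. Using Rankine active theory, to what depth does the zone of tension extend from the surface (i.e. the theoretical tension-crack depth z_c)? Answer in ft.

K_a = tan²(45° − 15.0°/2) = 0.5888; √K_a = 0.7673.
The active pressure is zero where K_a γ z = 2c√K_a, so z_c = 2c/(γ√K_a) = 2×482/(100.0×0.7673) = 12.56 ft.

12.6 ft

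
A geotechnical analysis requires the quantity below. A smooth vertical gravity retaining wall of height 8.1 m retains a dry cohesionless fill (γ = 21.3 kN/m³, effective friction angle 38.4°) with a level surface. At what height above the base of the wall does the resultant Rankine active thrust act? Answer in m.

K_a = 0.2337.
The pressure distribution is triangular, so the resultant acts at H/3 above the base = 8.1/3 = 2.700 m.

2.70 m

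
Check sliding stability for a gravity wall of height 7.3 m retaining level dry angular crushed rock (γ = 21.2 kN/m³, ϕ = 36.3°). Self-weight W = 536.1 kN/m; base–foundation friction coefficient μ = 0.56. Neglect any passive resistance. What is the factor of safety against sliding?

K_a = tan²(45° − 36.3°/2) = 0.2563.
P_a = ½K_aγH² = 0.5×0.2563×21.2×7.3² = 144.8 kN/m, acting at H/3 = 2.433 m above the base.
FS_sliding = μW / P_a = 0.56×536.1 / 144.8 = 2.074.

2.07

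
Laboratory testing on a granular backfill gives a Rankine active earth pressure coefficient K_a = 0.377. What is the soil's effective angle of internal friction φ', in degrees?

K_a = tan²(45° − φ/2) ⇒ 45° − φ/2 = arctan(√0.377) = 31.55°.
φ = 2(45° − 31.55°) = 26.90°.

26.9°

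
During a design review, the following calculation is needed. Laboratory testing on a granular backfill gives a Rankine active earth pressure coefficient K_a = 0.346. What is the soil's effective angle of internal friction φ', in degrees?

29.1°

K_a = tan²(45° − φ/2) ⇒ 45° − φ/2 = arctan(√0.346) = 30.46°.
φ = 2(45° − 30.46°) = 29.07°.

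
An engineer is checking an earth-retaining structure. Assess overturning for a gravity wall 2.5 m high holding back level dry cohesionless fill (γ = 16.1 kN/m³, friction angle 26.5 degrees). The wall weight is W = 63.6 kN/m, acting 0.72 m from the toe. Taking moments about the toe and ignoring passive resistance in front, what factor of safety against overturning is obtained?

2.85

K_a = tan²(45° − 26.5°/2) = 0.3829.
P_a = ½K_aγH² = 0.5×0.3829×16.1×2.5² = 19.27 kN/m, acting at H/3 = 0.8333 m above the base.
Overturning moment M_o = P_a × H/3 = 19.27 × 0.8333 = 16.06.
Resisting moment M_r = W × 0.72 = 63.6 × 0.72 = 45.79.
FS_overturning = M_r/M_o = 45.79/16.06 = 2.852.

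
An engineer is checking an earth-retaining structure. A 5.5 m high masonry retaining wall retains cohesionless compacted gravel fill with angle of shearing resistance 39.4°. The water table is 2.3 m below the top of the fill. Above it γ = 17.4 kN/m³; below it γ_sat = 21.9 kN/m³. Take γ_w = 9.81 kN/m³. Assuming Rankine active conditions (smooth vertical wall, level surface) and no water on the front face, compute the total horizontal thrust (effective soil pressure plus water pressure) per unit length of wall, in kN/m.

K_a = tan²(45° − φ/2) = 0.2234.
γ' = 21.9 − 9.81 = 12.09 kN/m³. Depth below WT = 3.2 m.
σ'_h at WT = K_a γ d_w = 8.942 kPa; at base = 8.942 + K_a γ' × 3.2 = 17.59 kPa.
P₁ (0–2.3 m) = ½×8.942×2.3 = 10.28. P₂ (2.3–5.5 m) = ½(8.942+17.59)×3.2 = 42.45.
P_w = ½ γ_w h₂² = 0.5×9.81×3.2² = 50.23. Total = 10.28+42.45+50.23 = 103.0 kN/m.

103 kN/m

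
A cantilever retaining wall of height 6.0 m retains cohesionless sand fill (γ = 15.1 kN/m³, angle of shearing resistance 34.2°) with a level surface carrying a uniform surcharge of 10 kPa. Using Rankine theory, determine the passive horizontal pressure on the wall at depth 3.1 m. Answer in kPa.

203 kPa

K_p = (1 + sin φ)/(1 − sin φ) = 3.567.
σ_v = γz + q = 15.1 × 3.1 + 10 = 56.81 kPa.
σ_h = K_p σ_v = 3.567 × 56.81 = 202.6 kPa.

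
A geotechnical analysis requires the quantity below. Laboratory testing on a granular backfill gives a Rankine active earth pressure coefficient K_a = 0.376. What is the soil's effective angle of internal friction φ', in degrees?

K_a = tan²(45° − φ/2) ⇒ 45° − φ/2 = arctan(√0.376) = 31.52°.
φ = 2(45° − 31.52°) = 26.97°.

27.0°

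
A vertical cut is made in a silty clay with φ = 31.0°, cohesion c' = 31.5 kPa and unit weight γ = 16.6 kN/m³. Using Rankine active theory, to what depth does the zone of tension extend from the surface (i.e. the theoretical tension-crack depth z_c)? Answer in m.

K_a = tan²(45° − 31.0°/2) = 0.3201; √K_a = 0.5658.
The active pressure is zero where K_a γ z = 2c√K_a, so z_c = 2c/(γ√K_a) = 2×31.5/(16.6×0.5658) = 6.708 m.

6.71 m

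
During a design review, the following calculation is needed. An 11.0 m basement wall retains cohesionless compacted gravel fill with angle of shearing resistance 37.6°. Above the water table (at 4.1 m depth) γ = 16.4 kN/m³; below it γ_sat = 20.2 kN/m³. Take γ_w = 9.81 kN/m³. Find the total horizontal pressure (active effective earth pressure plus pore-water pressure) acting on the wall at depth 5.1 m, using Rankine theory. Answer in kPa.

K_a = (1 − sin φ)/(1 + sin φ) = 0.2421.
γ' = 20.2 − 9.81 = 10.39 kN/m³.
Effective vertical stress at 5.1 m: σ'_v = 16.4×4.1 + 10.39×1.00 = 77.63 kPa.
σ'_h = K_a σ'_v = 0.2421 × 77.63 = 18.80 kPa; u = γ_w × 1.00 = 9.810 kPa.
Total σ_h = 18.80 + 9.810 = 28.61 kPa.

28.6 kPa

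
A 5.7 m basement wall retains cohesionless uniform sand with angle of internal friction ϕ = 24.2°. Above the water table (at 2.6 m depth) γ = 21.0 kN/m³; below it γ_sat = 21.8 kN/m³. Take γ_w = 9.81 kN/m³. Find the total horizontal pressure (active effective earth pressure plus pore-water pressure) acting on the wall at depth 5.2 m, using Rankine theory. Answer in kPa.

K_a = (1 − sin φ)/(1 + sin φ) = 0.4185.
γ' = 21.8 − 9.81 = 11.99 kN/m³.
Effective vertical stress at 5.2 m: σ'_v = 21.0×2.6 + 11.99×2.60 = 85.77 kPa.
σ'_h = K_a σ'_v = 0.4185 × 85.77 = 35.90 kPa; u = γ_w × 2.60 = 25.51 kPa.
Total σ_h = 35.90 + 25.51 = 61.40 kPa.

61.4 kPa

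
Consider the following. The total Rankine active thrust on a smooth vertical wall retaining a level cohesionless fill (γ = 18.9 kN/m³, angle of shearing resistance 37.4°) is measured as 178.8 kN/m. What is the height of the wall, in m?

8.80 m

K_a = 0.2443. P_a = ½ K_a γ H² ⇒ H = √(2P_a/(K_a γ)).
H = √(2×178.8/(0.2443×18.9)) = 8.801 m.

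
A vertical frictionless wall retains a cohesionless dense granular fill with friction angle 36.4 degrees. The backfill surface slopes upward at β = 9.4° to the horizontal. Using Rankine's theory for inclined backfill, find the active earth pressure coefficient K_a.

0.264

K_a = cos β · (cos β − √(cos²β − cos²φ)) / (cos β + √(cos²β − cos²φ)).
cos β = 0.9866, cos φ = 0.8049, √(cos²β − cos²φ) = 0.5705.
K_a = 0.9866 × (0.9866 − 0.5705)/(0.9866 + 0.5705) = 0.2636.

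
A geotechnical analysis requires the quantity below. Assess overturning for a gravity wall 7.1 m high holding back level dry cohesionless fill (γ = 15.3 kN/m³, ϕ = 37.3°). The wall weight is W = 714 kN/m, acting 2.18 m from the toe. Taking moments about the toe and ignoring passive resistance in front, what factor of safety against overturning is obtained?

6.95

K_a = tan²(45° − 37.3°/2) = 0.2453.
P_a = ½K_aγH² = 0.5×0.2453×15.3×7.1² = 94.61 kN/m, acting at H/3 = 2.367 m above the base.
Overturning moment M_o = P_a × H/3 = 94.61 × 2.367 = 223.9.
Resisting moment M_r = W × 2.18 = 714 × 2.18 = 1557.
FS_overturning = M_r/M_o = 1557/223.9 = 6.951.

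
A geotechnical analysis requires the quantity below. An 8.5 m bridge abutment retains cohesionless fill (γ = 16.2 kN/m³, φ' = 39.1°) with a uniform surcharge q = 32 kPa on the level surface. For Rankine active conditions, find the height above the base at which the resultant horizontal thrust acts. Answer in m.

3.28 m

K_a = 0.2265.
Triangular part P₁ = ½K_aγH² = 132.5 at H/3 = 2.833 m; rectangular part P₂ = K_a q H = 61.60 at H/2 = 4.250 m.
ȳ = (P₁·2.833 + P₂·4.250)/(P₁+P₂) = 3.283 m.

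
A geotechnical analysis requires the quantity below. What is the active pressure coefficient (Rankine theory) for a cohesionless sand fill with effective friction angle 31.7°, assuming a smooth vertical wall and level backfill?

0.311

K_a = (1 − sin φ)/(1 + sin φ) = (1 − sin 31.7°)/(1 + sin 31.7°) = 0.3111.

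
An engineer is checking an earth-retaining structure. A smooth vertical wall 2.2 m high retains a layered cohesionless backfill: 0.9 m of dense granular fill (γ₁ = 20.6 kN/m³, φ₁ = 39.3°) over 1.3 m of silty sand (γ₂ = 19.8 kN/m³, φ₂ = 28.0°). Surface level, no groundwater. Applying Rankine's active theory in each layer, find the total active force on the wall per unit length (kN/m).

K_a1 = tan²(45°−39.3°/2) = 0.2245; K_a2 = tan²(45°−28.0°/2) = 0.3610.
Layer 1: σ at base = K_a1 γ₁ h₁ = 4.161 kPa; P₁ = ½×4.161×0.9 = 1.873.
Layer 2: σ_v at top = γ₁h₁ = 18.54; σ_h top = K_a2×18.54 = 6.694; σ_h base = K_a2×(18.54+19.8×1.3) = 15.99.
P₂ = ½(6.694+15.99)×1.3 = 14.74. Total P_a = 1.873+14.74 = 16.61 kN/m.

16.6 kN/m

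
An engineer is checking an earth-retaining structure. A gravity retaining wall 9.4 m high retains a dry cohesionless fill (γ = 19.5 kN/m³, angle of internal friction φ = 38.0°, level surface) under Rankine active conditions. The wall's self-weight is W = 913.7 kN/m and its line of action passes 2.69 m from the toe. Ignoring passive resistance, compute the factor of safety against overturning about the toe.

K_a = tan²(45° − 38.0°/2) = 0.2379.
P_a = ½K_aγH² = 0.5×0.2379×19.5×9.4² = 204.9 kN/m, acting at H/3 = 3.133 m above the base.
Overturning moment M_o = P_a × H/3 = 204.9 × 3.133 = 642.1.
Resisting moment M_r = W × 2.69 = 913.7 × 2.69 = 2458.
FS_overturning = M_r/M_o = 2458/642.1 = 3.828.

3.83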